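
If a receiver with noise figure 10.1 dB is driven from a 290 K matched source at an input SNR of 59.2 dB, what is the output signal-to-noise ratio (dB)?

49.1 dB

By definition F = SNR_in/SNR_out, so in dB: SNR_out = SNR_in − NF
SNR_out = 59.2 − 10.1 = 49.1 dB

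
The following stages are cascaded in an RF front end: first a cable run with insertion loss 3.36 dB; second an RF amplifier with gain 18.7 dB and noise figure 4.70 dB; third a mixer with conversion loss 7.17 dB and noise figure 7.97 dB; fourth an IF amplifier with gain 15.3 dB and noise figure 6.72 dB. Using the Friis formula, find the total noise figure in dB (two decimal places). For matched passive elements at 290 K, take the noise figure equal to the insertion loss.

Convert to linear (a loss of L dB is a gain of −L dB): F_i = 10^(NF_i/10), G_i = 10^(G_i,dB/10)
  Stage 1: F_1 = 10^(3.36/10) = 2.168, G_1 = 10^(−3.36/10) = 0.4613
  Stage 2: F_2 = 10^(4.70/10) = 2.951, G_2 = 10^(18.7/10) = 74.13
  Stage 3: F_3 = 10^(7.97/10) = 6.266, G_3 = 10^(−7.17/10) = 0.1919
  Stage 4: F_4 = 10^(6.72/10) = 4.699, G_4 = 10^(15.3/10) = 33.88
Friis cascade:
  F = 2.168 + (2.951 − 1)/0.4613 + (6.266 − 1)/34.20 + (4.699 − 1)/6.561 = 7.115
NF = 10 log₁₀(7.115) = 8.52 dB

8.52 dB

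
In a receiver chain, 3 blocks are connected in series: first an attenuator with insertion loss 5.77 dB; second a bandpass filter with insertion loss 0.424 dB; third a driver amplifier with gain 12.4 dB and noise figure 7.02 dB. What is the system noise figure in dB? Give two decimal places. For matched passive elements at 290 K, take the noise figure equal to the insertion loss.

13.21 dB

Convert to linear (a loss of L dB is a gain of −L dB): F_i = 10^(NF_i/10), G_i = 10^(G_i,dB/10)
  Stage 1: F_1 = 10^(5.77/10) = 3.776, G_1 = 10^(−5.77/10) = 0.2649
  Stage 2: F_2 = 10^(0.424/10) = 1.103, G_2 = 10^(−0.424/10) = 0.9070
  Stage 3: F_3 = 10^(7.02/10) = 5.035, G_3 = 10^(12.4/10) = 17.38
Friis cascade:
  F = 3.776 + (1.103 − 1)/0.2649 + (5.035 − 1)/0.2402 = 20.96
NF = 10 log₁₀(20.96) = 13.21 dB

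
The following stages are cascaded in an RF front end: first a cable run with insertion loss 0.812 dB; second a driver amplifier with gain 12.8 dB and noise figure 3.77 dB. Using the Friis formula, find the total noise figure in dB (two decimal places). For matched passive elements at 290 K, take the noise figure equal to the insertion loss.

4.58 dB

Convert to linear (a loss of L dB is a gain of −L dB): F_i = 10^(NF_i/10), G_i = 10^(G_i,dB/10)
  Stage 1: F_1 = 10^(0.812/10) = 1.206, G_1 = 10^(−0.812/10) = 0.8295
  Stage 2: F_2 = 10^(3.77/10) = 2.382, G_2 = 10^(12.8/10) = 19.05
Friis cascade:
  F = 1.206 + (2.382 − 1)/0.8295 = 2.872
NF = 10 log₁₀(2.872) = 4.58 dB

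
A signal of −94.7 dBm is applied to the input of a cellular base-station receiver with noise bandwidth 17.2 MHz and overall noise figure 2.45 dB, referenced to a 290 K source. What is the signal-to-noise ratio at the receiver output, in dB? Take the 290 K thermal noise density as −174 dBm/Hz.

Noise floor: N = −174 + 10 log₁₀(B) + NF
10 log₁₀(1.72×10⁷) = 72.36 dB
N = −174 + 72.36 + 2.45 = −99.19 dBm
SNR = P_sig − N = −94.7 − (−99.19) = 4.49 dB → 4.5 dB

4.5 dB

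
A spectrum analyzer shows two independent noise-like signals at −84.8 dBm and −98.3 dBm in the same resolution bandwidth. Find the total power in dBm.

−84.6 dBm

Convert to linear, add, convert back:
P₁ = 3.31×10⁻¹² W, P₂ = 1.48×10⁻¹³ W
P_tot = 3.46×10⁻¹² W → 10 log₁₀(P_tot / 10⁻³) = −84.6 dBm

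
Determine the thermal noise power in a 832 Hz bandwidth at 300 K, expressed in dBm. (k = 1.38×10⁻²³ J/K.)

P_n = kTB = 1.38×10⁻²³ × 300 × 8.32×10² = 3.44×10⁻¹⁸ W
In dBm: 10 log₁₀(3.44×10⁻¹⁸ / 10⁻³) = −144.6 dBm

−144.6 dBm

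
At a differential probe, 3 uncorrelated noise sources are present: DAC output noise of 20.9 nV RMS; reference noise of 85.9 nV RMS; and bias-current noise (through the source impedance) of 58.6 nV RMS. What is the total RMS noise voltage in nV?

106 nV

Uncorrelated sources add in power (mean-square): V_tot = √(ΣV_i²)
V_tot = √[(2.09×10⁻⁸)² + (8.59×10⁻⁸)² + (5.86×10⁻⁸)²] = 1.06×10⁻⁷ V = 106 nV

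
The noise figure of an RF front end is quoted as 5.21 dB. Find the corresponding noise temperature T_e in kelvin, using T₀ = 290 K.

672 K

F = 10^(5.21/10) = 3.31894
T_e = (F − 1)·T₀ = (3.31894 − 1) × 290 = 672 K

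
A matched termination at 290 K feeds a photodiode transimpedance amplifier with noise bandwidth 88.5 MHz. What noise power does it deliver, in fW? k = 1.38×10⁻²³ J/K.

P_n = kTB = 1.38×10⁻²³ × 290 × 8.85×10⁷ = 3.54×10⁻¹³ W = 354 fW

354 fW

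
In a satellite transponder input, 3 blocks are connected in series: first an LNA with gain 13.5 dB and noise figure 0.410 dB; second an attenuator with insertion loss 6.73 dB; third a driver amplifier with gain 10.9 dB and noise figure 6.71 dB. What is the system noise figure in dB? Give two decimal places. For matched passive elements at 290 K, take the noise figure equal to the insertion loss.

3.10 dB

Convert to linear (a loss of L dB is a gain of −L dB): F_i = 10^(NF_i/10), G_i = 10^(G_i,dB/10)
  Stage 1: F_1 = 10^(0.410/10) = 1.099, G_1 = 10^(13.5/10) = 22.39
  Stage 2: F_2 = 10^(6.73/10) = 4.710, G_2 = 10^(−6.73/10) = 0.2123
  Stage 3: F_3 = 10^(6.71/10) = 4.688, G_3 = 10^(10.9/10) = 12.30
Friis cascade:
  F = 1.099 + (4.710 − 1)/22.39 + (4.688 − 1)/4.753 = 2.041
NF = 10 log₁₀(2.041) = 3.10 dB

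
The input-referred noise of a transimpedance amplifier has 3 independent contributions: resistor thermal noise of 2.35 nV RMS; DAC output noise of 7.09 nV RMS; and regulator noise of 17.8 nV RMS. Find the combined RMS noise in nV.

Uncorrelated sources add in power (mean-square): V_tot = √(ΣV_i²)
V_tot = √[(2.35×10⁻⁹)² + (7.09×10⁻⁹)² + (1.78×10⁻⁸)²] = 1.93×10⁻⁸ V = 19.3 nV

19.3 nV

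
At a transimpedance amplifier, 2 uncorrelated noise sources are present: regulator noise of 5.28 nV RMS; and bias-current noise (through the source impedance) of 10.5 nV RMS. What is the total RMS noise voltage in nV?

Uncorrelated sources add in power (mean-square): V_tot = √(ΣV_i²)
V_tot = √[(5.28×10⁻⁹)² + (1.05×10⁻⁸)²] = 1.18×10⁻⁸ V = 11.8 nV

11.8 nV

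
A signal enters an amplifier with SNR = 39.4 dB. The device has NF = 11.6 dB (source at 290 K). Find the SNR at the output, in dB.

By definition F = SNR_in/SNR_out, so in dB: SNR_out = SNR_in − NF
SNR_out = 39.4 − 11.6 = 27.8 dB

27.8 dB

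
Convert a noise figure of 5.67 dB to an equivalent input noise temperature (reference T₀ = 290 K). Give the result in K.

F = 10^(5.67/10) = 3.68978
T_e = (F − 1)·T₀ = (3.68978 − 1) × 290 = 780 K

780 K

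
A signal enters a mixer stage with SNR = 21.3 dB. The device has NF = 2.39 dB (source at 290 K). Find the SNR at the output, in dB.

By definition F = SNR_in/SNR_out, so in dB: SNR_out = SNR_in − NF
SNR_out = 21.3 − 2.39 = 18.91 dB

18.91 dB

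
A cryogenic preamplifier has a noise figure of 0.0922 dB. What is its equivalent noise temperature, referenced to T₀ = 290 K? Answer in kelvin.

6.22 K

F = 10^(0.0922/10) = 1.02146
T_e = (F − 1)·T₀ = (1.02146 − 1) × 290 = 6.22 K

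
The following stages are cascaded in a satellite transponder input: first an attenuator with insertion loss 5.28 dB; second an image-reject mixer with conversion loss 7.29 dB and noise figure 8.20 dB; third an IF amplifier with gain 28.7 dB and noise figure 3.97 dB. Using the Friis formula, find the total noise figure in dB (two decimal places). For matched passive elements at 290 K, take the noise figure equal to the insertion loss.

16.93 dB

Convert to linear (a loss of L dB is a gain of −L dB): F_i = 10^(NF_i/10), G_i = 10^(G_i,dB/10)
  Stage 1: F_1 = 10^(5.28/10) = 3.373, G_1 = 10^(−5.28/10) = 0.2965
  Stage 2: F_2 = 10^(8.20/10) = 6.607, G_2 = 10^(−7.29/10) = 0.1866
  Stage 3: F_3 = 10^(3.97/10) = 2.495, G_3 = 10^(28.7/10) = 741.3
Friis cascade:
  F = 3.373 + (6.607 − 1)/0.2965 + (2.495 − 1)/0.05534 = 49.29
NF = 10 log₁₀(49.29) = 16.93 dB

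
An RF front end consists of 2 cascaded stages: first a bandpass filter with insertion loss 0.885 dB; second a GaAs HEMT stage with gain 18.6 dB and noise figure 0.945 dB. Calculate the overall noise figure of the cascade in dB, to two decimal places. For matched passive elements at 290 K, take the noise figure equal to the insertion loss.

1.83 dB

Convert to linear (a loss of L dB is a gain of −L dB): F_i = 10^(NF_i/10), G_i = 10^(G_i,dB/10)
  Stage 1: F_1 = 10^(0.885/10) = 1.226, G_1 = 10^(−0.885/10) = 0.8156
  Stage 2: F_2 = 10^(0.945/10) = 1.243, G_2 = 10^(18.6/10) = 72.44
Friis cascade:
  F = 1.226 + (1.243 − 1)/0.8156 = 1.524
NF = 10 log₁₀(1.524) = 1.83 dB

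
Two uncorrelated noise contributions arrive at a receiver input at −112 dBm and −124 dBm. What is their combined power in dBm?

−111.7 dBm

Convert to linear, add, convert back:
P₁ = 6.31×10⁻¹⁵ W, P₂ = 3.98×10⁻¹⁶ W
P_tot = 6.71×10⁻¹⁵ W → 10 log₁₀(P_tot / 10⁻³) = −111.7 dBm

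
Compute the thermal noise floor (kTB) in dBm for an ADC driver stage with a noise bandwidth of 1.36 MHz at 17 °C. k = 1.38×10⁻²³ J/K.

−112.6 dBm

T = 17 °C + 273.15 = 290.15 K
P_n = kTB = 1.38×10⁻²³ × 290.15 × 1.36×10⁶ = 5.45×10⁻¹⁵ W
In dBm: 10 log₁₀(5.45×10⁻¹⁵ / 10⁻³) = −112.6 dBm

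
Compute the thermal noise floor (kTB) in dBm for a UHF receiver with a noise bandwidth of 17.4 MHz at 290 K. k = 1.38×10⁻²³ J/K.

P_n = kTB = 1.38×10⁻²³ × 290 × 1.74×10⁷ = 6.96×10⁻¹⁴ W
In dBm: 10 log₁₀(6.96×10⁻¹⁴ / 10⁻³) = −101.6 dBm

−101.6 dBm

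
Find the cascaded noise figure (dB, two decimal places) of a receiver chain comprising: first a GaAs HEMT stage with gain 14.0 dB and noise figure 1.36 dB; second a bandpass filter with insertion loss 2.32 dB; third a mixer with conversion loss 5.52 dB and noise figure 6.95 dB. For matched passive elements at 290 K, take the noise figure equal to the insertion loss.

2.21 dB

Convert to linear (a loss of L dB is a gain of −L dB): F_i = 10^(NF_i/10), G_i = 10^(G_i,dB/10)
  Stage 1: F_1 = 10^(1.36/10) = 1.368, G_1 = 10^(14.0/10) = 25.12
  Stage 2: F_2 = 10^(2.32/10) = 1.706, G_2 = 10^(−2.32/10) = 0.5861
  Stage 3: F_3 = 10^(6.95/10) = 4.955, G_3 = 10^(−5.52/10) = 0.2805
Friis cascade:
  F = 1.368 + (1.706 − 1)/25.12 + (4.955 − 1)/14.72 = 1.664
NF = 10 log₁₀(1.664) = 2.21 dB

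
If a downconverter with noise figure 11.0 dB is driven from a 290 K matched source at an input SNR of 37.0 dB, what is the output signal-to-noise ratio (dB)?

26.0 dB

By definition F = SNR_in/SNR_out, so in dB: SNR_out = SNR_in − NF
SNR_out = 37.0 − 11.0 = 26.0 dB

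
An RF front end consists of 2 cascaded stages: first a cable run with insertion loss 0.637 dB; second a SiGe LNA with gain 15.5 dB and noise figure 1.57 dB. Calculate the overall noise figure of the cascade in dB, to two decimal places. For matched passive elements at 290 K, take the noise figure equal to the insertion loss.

Convert to linear (a loss of L dB is a gain of −L dB): F_i = 10^(NF_i/10), G_i = 10^(G_i,dB/10)
  Stage 1: F_1 = 10^(0.637/10) = 1.158, G_1 = 10^(−0.637/10) = 0.8636
  Stage 2: F_2 = 10^(1.57/10) = 1.435, G_2 = 10^(15.5/10) = 35.48
Friis cascade:
  F = 1.158 + (1.435 − 1)/0.8636 = 1.662
NF = 10 log₁₀(1.662) = 2.21 dB

2.21 dB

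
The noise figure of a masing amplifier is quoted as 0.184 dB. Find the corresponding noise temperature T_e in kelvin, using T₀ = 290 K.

12.6 K

F = 10^(0.184/10) = 1.04328
T_e = (F − 1)·T₀ = (1.04328 − 1) × 290 = 12.6 K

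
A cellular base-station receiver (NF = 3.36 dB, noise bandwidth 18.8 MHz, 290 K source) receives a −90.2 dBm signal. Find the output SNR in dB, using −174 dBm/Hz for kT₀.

Noise floor: N = −174 + 10 log₁₀(B) + NF
10 log₁₀(1.88×10⁷) = 72.74 dB
N = −174 + 72.74 + 3.36 = −97.90 dBm
SNR = P_sig − N = −90.2 − (−97.90) = 7.70 dB → 7.7 dB

7.7 dB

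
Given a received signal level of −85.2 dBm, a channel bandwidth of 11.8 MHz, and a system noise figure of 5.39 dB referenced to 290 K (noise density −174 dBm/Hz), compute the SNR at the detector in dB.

12.7 dB

Noise floor: N = −174 + 10 log₁₀(B) + NF
10 log₁₀(1.18×10⁷) = 70.72 dB
N = −174 + 70.72 + 5.39 = −97.89 dBm
SNR = P_sig − N = −85.2 − (−97.89) = 12.69 dB → 12.7 dB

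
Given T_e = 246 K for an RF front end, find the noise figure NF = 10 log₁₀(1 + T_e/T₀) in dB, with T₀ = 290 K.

2.67 dB

F = 1 + T_e/T₀ = 1 + 246/290 = 1.84828
NF = 10 log₁₀(1.84828) = 2.67 dB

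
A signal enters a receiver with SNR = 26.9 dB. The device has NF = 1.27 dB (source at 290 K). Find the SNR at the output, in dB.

25.63 dB

By definition F = SNR_in/SNR_out, so in dB: SNR_out = SNR_in − NF
SNR_out = 26.9 − 1.27 = 25.63 dB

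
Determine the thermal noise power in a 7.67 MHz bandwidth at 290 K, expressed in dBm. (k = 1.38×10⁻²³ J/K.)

−105.1 dBm

P_n = kTB = 1.38×10⁻²³ × 290 × 7.67×10⁶ = 3.07×10⁻¹⁴ W
In dBm: 10 log₁₀(3.07×10⁻¹⁴ / 10⁻³) = −105.1 dBm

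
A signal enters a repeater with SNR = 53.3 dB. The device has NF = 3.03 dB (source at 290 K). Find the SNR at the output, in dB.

By definition F = SNR_in/SNR_out, so in dB: SNR_out = SNR_in − NF
SNR_out = 53.3 − 3.03 = 50.27 dB

50.27 dB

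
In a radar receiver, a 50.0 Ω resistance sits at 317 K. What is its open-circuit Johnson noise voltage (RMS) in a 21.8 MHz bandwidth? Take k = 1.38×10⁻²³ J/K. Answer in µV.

V_n = √(4kTRB)
4kTRB = 4 × 1.38×10⁻²³ × 317 × 5.00×10¹ × 2.18×10⁷ = 1.91×10⁻¹¹ V²
V_n = √(1.91×10⁻¹¹) = 4.37×10⁻⁶ V = 4.37 µV

4.37 µV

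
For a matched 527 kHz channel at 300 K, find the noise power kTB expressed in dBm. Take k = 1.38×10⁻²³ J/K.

P_n = kTB = 1.38×10⁻²³ × 300 × 5.27×10⁵ = 2.18×10⁻¹⁵ W
In dBm: 10 log₁₀(2.18×10⁻¹⁵ / 10⁻³) = −116.6 dBm

−116.6 dBm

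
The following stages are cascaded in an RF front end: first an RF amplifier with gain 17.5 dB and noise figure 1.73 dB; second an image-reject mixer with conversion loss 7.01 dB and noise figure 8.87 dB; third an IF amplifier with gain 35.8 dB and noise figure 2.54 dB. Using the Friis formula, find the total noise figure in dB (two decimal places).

2.25 dB

Convert to linear (a loss of L dB is a gain of −L dB): F_i = 10^(NF_i/10), G_i = 10^(G_i,dB/10)
  Stage 1: F_1 = 10^(1.73/10) = 1.489, G_1 = 10^(17.5/10) = 56.23
  Stage 2: F_2 = 10^(8.87/10) = 7.709, G_2 = 10^(−7.01/10) = 0.1991
  Stage 3: F_3 = 10^(2.54/10) = 1.795, G_3 = 10^(35.8/10) = 3802
Friis cascade:
  F = 1.489 + (7.709 − 1)/56.23 + (1.795 − 1)/11.19 = 1.680
NF = 10 log₁₀(1.680) = 2.25 dB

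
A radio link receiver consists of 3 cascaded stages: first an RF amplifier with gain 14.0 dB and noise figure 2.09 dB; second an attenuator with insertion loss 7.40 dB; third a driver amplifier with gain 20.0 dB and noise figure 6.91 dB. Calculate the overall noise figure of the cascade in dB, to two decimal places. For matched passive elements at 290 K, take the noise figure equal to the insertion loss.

4.24 dB

Convert to linear (a loss of L dB is a gain of −L dB): F_i = 10^(NF_i/10), G_i = 10^(G_i,dB/10)
  Stage 1: F_1 = 10^(2.09/10) = 1.618, G_1 = 10^(14.0/10) = 25.12
  Stage 2: F_2 = 10^(7.40/10) = 5.495, G_2 = 10^(−7.40/10) = 0.1820
  Stage 3: F_3 = 10^(6.91/10) = 4.909, G_3 = 10^(20.0/10) = 100.0
Friis cascade:
  F = 1.618 + (5.495 − 1)/25.12 + (4.909 − 1)/4.571 = 2.652
NF = 10 log₁₀(2.652) = 4.24 dB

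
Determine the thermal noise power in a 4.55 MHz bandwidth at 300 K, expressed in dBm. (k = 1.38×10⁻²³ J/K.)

−107.2 dBm

P_n = kTB = 1.38×10⁻²³ × 300 × 4.55×10⁶ = 1.88×10⁻¹⁴ W
In dBm: 10 log₁₀(1.88×10⁻¹⁴ / 10⁻³) = −107.2 dBm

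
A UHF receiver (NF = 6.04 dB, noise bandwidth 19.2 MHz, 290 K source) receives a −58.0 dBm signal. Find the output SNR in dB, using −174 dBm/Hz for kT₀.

37.1 dB

Noise floor: N = −174 + 10 log₁₀(B) + NF
10 log₁₀(1.92×10⁷) = 72.83 dB
N = −174 + 72.83 + 6.04 = −95.13 dBm
SNR = P_sig − N = −58.0 − (−95.13) = 37.13 dB → 37.1 dB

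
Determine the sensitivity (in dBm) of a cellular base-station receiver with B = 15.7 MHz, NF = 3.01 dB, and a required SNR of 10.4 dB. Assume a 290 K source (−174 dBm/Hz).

Sensitivity = −174 + 10 log₁₀(B) + NF + SNR_min
= −174 + 71.96 + 3.01 + 10.4
= −88.63 dBm → −88.6 dBm

−88.6 dBm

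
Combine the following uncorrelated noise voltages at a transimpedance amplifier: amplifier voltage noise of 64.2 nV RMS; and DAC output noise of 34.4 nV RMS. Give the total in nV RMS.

72.8 nV

Uncorrelated sources add in power (mean-square): V_tot = √(ΣV_i²)
V_tot = √[(6.42×10⁻⁸)² + (3.44×10⁻⁸)²] = 7.28×10⁻⁸ V = 72.8 nV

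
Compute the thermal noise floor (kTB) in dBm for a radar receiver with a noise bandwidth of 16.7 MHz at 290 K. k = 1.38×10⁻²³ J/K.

P_n = kTB = 1.38×10⁻²³ × 290 × 1.67×10⁷ = 6.68×10⁻¹⁴ W
In dBm: 10 log₁₀(6.68×10⁻¹⁴ / 10⁻³) = −101.8 dBm

−101.8 dBm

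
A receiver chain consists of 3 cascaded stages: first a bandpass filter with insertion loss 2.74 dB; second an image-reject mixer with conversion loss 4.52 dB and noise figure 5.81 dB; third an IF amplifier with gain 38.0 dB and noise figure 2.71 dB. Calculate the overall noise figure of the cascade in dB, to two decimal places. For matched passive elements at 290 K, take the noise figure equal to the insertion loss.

Convert to linear (a loss of L dB is a gain of −L dB): F_i = 10^(NF_i/10), G_i = 10^(G_i,dB/10)
  Stage 1: F_1 = 10^(2.74/10) = 1.879, G_1 = 10^(−2.74/10) = 0.5321
  Stage 2: F_2 = 10^(5.81/10) = 3.811, G_2 = 10^(−4.52/10) = 0.3532
  Stage 3: F_3 = 10^(2.71/10) = 1.866, G_3 = 10^(38.0/10) = 6310
Friis cascade:
  F = 1.879 + (3.811 − 1)/0.5321 + (1.866 − 1)/0.1879 = 11.77
NF = 10 log₁₀(11.77) = 10.71 dB

10.71 dB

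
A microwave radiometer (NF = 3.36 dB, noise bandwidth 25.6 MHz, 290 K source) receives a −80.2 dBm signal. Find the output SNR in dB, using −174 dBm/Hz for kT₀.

Noise floor: N = −174 + 10 log₁₀(B) + NF
10 log₁₀(2.56×10⁷) = 74.08 dB
N = −174 + 74.08 + 3.36 = −96.56 dBm
SNR = P_sig − N = −80.2 − (−96.56) = 16.36 dB → 16.4 dB

16.4 dB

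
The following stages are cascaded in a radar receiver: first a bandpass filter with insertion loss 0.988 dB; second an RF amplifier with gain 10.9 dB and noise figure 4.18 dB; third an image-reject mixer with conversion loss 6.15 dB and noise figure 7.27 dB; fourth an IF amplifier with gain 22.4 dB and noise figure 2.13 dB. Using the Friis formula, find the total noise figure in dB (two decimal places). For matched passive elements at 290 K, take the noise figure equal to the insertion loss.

6.02 dB

Convert to linear (a loss of L dB is a gain of −L dB): F_i = 10^(NF_i/10), G_i = 10^(G_i,dB/10)
  Stage 1: F_1 = 10^(0.988/10) = 1.255, G_1 = 10^(−0.988/10) = 0.7965
  Stage 2: F_2 = 10^(4.18/10) = 2.618, G_2 = 10^(10.9/10) = 12.30
  Stage 3: F_3 = 10^(7.27/10) = 5.333, G_3 = 10^(−6.15/10) = 0.2427
  Stage 4: F_4 = 10^(2.13/10) = 1.633, G_4 = 10^(22.4/10) = 173.8
Friis cascade:
  F = 1.255 + (2.618 − 1)/0.7965 + (5.333 − 1)/9.799 + (1.633 − 1)/2.378 = 3.995
NF = 10 log₁₀(3.995) = 6.02 dB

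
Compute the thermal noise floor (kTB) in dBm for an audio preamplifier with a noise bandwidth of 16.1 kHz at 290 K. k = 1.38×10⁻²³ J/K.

P_n = kTB = 1.38×10⁻²³ × 290 × 1.61×10⁴ = 6.44×10⁻¹⁷ W
In dBm: 10 log₁₀(6.44×10⁻¹⁷ / 10⁻³) = −131.9 dBm

−131.9 dBm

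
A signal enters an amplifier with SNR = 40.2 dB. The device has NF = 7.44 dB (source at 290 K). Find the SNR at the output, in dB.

By definition F = SNR_in/SNR_out, so in dB: SNR_out = SNR_in − NF
SNR_out = 40.2 − 7.44 = 32.76 dB

32.76 dB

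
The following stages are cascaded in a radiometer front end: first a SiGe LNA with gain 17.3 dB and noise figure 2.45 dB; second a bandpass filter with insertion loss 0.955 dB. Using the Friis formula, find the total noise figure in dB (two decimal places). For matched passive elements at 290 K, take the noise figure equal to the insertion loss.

Convert to linear (a loss of L dB is a gain of −L dB): F_i = 10^(NF_i/10), G_i = 10^(G_i,dB/10)
  Stage 1: F_1 = 10^(2.45/10) = 1.758, G_1 = 10^(17.3/10) = 53.70
  Stage 2: F_2 = 10^(0.955/10) = 1.246, G_2 = 10^(−0.955/10) = 0.8026
Friis cascade:
  F = 1.758 + (1.246 − 1)/53.70 = 1.763
NF = 10 log₁₀(1.763) = 2.46 dB

2.46 dB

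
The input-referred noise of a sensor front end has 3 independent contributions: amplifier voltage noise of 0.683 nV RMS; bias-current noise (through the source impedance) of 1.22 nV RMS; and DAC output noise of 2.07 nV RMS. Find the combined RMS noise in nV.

Uncorrelated sources add in power (mean-square): V_tot = √(ΣV_i²)
V_tot = √[(6.83×10⁻¹⁰)² + (1.22×10⁻⁹)² + (2.07×10⁻⁹)²] = 2.50×10⁻⁹ V = 2.50 nV

2.50 nV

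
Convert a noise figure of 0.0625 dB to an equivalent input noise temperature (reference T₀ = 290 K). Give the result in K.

F = 10^(0.0625/10) = 1.0145
T_e = (F − 1)·T₀ = (1.0145 − 1) × 290 = 4.20 K

4.20 K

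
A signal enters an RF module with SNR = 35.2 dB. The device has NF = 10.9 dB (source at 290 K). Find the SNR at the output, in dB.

By definition F = SNR_in/SNR_out, so in dB: SNR_out = SNR_in − NF
SNR_out = 35.2 − 10.9 = 24.3 dB

24.3 dB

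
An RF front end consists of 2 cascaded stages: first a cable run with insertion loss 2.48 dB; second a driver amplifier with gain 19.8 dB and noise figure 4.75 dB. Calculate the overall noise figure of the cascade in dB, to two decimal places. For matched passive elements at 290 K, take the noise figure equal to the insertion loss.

7.23 dB

Convert to linear (a loss of L dB is a gain of −L dB): F_i = 10^(NF_i/10), G_i = 10^(G_i,dB/10)
  Stage 1: F_1 = 10^(2.48/10) = 1.770, G_1 = 10^(−2.48/10) = 0.5649
  Stage 2: F_2 = 10^(4.75/10) = 2.985, G_2 = 10^(19.8/10) = 95.50
Friis cascade:
  F = 1.770 + (2.985 − 1)/0.5649 = 5.284
NF = 10 log₁₀(5.284) = 7.23 dB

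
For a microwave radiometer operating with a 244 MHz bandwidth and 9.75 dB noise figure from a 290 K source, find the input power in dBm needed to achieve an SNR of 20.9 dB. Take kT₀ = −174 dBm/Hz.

−59.5 dBm

Sensitivity = −174 + 10 log₁₀(B) + NF + SNR_min
= −174 + 83.87 + 9.75 + 20.9
= −59.48 dBm → −59.5 dBm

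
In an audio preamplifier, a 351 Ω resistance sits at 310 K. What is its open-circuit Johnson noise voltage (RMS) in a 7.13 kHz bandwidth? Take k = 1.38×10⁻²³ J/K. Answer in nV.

V_n = √(4kTRB)
4kTRB = 4 × 1.38×10⁻²³ × 310 × 3.51×10² × 7.13×10³ = 4.28×10⁻¹⁴ V²
V_n = √(4.28×10⁻¹⁴) = 2.07×10⁻⁷ V = 207 nV

207 nV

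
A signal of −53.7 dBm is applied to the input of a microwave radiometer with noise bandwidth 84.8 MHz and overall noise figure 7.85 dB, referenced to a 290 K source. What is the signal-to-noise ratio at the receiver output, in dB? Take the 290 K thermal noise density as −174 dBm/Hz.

33.2 dB

Noise floor: N = −174 + 10 log₁₀(B) + NF
10 log₁₀(8.48×10⁷) = 79.28 dB
N = −174 + 79.28 + 7.85 = −86.87 dBm
SNR = P_sig − N = −53.7 − (−86.87) = 33.17 dB → 33.2 dB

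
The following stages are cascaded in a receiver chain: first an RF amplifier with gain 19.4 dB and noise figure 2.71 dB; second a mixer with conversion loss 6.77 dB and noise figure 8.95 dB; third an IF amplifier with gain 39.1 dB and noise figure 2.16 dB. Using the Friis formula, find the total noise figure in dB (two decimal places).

Convert to linear (a loss of L dB is a gain of −L dB): F_i = 10^(NF_i/10), G_i = 10^(G_i,dB/10)
  Stage 1: F_1 = 10^(2.71/10) = 1.866, G_1 = 10^(19.4/10) = 87.10
  Stage 2: F_2 = 10^(8.95/10) = 7.852, G_2 = 10^(−6.77/10) = 0.2104
  Stage 3: F_3 = 10^(2.16/10) = 1.644, G_3 = 10^(39.1/10) = 8128
Friis cascade:
  F = 1.866 + (7.852 − 1)/87.10 + (1.644 − 1)/18.32 = 1.980
NF = 10 log₁₀(1.980) = 2.97 dB

2.97 dB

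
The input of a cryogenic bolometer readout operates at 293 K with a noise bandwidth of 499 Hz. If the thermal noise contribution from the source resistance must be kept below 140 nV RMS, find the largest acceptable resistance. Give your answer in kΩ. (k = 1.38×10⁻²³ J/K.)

Johnson–Nyquist: V_n = √(4kTRB) ⇒ R = V_n² / (4kTB)
4kTB = 4 × 1.38×10⁻²³ × 293 × 4.99×10² = 8.07×10⁻¹⁸
R = (1.40×10⁻⁷)² / 8.07×10⁻¹⁸ = 2.43×10³ Ω = 2.43 kΩ

2.43 kΩ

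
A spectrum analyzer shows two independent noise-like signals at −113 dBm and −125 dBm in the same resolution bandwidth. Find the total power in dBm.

Convert to linear, add, convert back:
P₁ = 5.01×10⁻¹⁵ W, P₂ = 3.16×10⁻¹⁶ W
P_tot = 5.33×10⁻¹⁵ W → 10 log₁₀(P_tot / 10⁻³) = −112.7 dBm

−112.7 dBm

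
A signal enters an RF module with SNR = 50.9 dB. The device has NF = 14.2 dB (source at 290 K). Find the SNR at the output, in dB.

36.7 dB

By definition F = SNR_in/SNR_out, so in dB: SNR_out = SNR_in − NF
SNR_out = 50.9 − 14.2 = 36.7 dB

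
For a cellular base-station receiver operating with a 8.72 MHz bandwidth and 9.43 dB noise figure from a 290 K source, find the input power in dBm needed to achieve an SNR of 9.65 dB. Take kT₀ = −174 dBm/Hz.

Sensitivity = −174 + 10 log₁₀(B) + NF + SNR_min
= −174 + 69.41 + 9.43 + 9.65
= −85.51 dBm → −85.5 dBm

−85.5 dBm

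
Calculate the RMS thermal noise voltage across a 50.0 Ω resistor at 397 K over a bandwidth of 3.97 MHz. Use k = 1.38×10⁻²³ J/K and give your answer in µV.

V_n = √(4kTRB)
4kTRB = 4 × 1.38×10⁻²³ × 397 × 5.00×10¹ × 3.97×10⁶ = 4.35×10⁻¹² V²
V_n = √(4.35×10⁻¹²) = 2.09×10⁻⁶ V = 2.09 µV

2.09 µV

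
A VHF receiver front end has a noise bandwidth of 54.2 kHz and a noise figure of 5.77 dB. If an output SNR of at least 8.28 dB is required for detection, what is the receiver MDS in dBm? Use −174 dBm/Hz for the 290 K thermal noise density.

Sensitivity = −174 + 10 log₁₀(B) + NF + SNR_min
= −174 + 47.34 + 5.77 + 8.28
= −112.61 dBm → −112.6 dBm

−112.6 dBm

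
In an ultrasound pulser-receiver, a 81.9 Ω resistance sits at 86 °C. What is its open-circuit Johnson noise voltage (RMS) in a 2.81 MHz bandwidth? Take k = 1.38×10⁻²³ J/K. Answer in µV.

2.14 µV

T = 86 °C + 273.15 = 359.15 K
V_n = √(4kTRB)
4kTRB = 4 × 1.38×10⁻²³ × 359.15 × 8.19×10¹ × 2.81×10⁶ = 4.56×10⁻¹² V²
V_n = √(4.56×10⁻¹²) = 2.14×10⁻⁶ V = 2.14 µV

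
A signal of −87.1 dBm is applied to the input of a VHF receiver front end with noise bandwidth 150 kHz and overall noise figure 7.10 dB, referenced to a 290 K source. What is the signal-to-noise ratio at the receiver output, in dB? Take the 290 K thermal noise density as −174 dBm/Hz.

Noise floor: N = −174 + 10 log₁₀(B) + NF
10 log₁₀(1.50×10⁵) = 51.76 dB
N = −174 + 51.76 + 7.10 = −115.14 dBm
SNR = P_sig − N = −87.1 − (−115.14) = 28.04 dB → 28.0 dB

28.0 dB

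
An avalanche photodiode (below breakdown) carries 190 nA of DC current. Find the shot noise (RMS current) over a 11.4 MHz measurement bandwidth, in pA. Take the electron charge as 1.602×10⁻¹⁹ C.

I_n = √(2qI·B)
2qI·B = 2 × 1.602×10⁻¹⁹ × 1.90×10⁻⁷ × 1.14×10⁷ = 6.94×10⁻¹⁹ A²
I_n = √(6.94×10⁻¹⁹) = 8.33×10⁻¹⁰ A = 833 pA

833 pA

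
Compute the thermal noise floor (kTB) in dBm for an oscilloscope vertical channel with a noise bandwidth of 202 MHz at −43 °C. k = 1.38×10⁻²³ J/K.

−91.9 dBm

T = −43 °C + 273.15 = 230.15 K
P_n = kTB = 1.38×10⁻²³ × 230.15 × 2.02×10⁸ = 6.42×10⁻¹³ W
In dBm: 10 log₁₀(6.42×10⁻¹³ / 10⁻³) = −91.9 dBm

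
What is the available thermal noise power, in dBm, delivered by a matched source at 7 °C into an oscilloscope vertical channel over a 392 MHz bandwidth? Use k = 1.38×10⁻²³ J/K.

T = 7 °C + 273.15 = 280.15 K
P_n = kTB = 1.38×10⁻²³ × 280.15 × 3.92×10⁸ = 1.52×10⁻¹² W
In dBm: 10 log₁₀(1.52×10⁻¹² / 10⁻³) = −88.2 dBm

−88.2 dBm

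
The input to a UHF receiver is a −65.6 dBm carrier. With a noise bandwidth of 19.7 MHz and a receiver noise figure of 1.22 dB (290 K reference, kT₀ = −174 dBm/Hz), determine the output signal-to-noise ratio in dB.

Noise floor: N = −174 + 10 log₁₀(B) + NF
10 log₁₀(1.97×10⁷) = 72.94 dB
N = −174 + 72.94 + 1.22 = −99.84 dBm
SNR = P_sig − N = −65.6 − (−99.84) = 34.24 dB → 34.2 dB

34.2 dB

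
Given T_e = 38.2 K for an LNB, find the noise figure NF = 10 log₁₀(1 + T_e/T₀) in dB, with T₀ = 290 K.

F = 1 + T_e/T₀ = 1 + 38.2/290 = 1.13172
NF = 10 log₁₀(1.13172) = 0.537 dB

0.537 dB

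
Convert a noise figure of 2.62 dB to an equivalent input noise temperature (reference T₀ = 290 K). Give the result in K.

240 K

F = 10^(2.62/10) = 1.8281
T_e = (F − 1)·T₀ = (1.8281 − 1) × 290 = 240 K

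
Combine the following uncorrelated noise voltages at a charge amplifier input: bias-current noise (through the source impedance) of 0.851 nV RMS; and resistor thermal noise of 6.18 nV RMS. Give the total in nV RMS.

Uncorrelated sources add in power (mean-square): V_tot = √(ΣV_i²)
V_tot = √[(8.51×10⁻¹⁰)² + (6.18×10⁻⁹)²] = 6.24×10⁻⁹ V = 6.24 nV

6.24 nV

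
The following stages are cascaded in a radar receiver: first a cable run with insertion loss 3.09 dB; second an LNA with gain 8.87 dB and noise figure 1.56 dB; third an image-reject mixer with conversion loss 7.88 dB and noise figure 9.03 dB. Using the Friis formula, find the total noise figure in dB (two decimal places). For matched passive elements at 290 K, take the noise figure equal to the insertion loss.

6.78 dB

Convert to linear (a loss of L dB is a gain of −L dB): F_i = 10^(NF_i/10), G_i = 10^(G_i,dB/10)
  Stage 1: F_1 = 10^(3.09/10) = 2.037, G_1 = 10^(−3.09/10) = 0.4909
  Stage 2: F_2 = 10^(1.56/10) = 1.432, G_2 = 10^(8.87/10) = 7.709
  Stage 3: F_3 = 10^(9.03/10) = 7.998, G_3 = 10^(−7.88/10) = 0.1629
Friis cascade:
  F = 2.037 + (1.432 − 1)/0.4909 + (7.998 − 1)/3.784 = 4.767
NF = 10 log₁₀(4.767) = 6.78 dB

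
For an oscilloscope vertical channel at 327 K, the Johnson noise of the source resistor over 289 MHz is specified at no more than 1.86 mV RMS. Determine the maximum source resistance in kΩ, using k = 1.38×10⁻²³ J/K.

663 kΩ

Johnson–Nyquist: V_n = √(4kTRB) ⇒ R = V_n² / (4kTB)
4kTB = 4 × 1.38×10⁻²³ × 327 × 2.89×10⁸ = 5.22×10⁻¹²
R = (1.86×10⁻³)² / 5.22×10⁻¹² = 6.63×10⁵ Ω = 663 kΩ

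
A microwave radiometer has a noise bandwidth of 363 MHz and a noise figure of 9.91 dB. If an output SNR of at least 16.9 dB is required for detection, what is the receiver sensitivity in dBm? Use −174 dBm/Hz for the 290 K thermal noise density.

−61.6 dBm

Sensitivity = −174 + 10 log₁₀(B) + NF + SNR_min
= −174 + 85.6 + 9.91 + 16.9
= −61.59 dBm → −61.6 dBm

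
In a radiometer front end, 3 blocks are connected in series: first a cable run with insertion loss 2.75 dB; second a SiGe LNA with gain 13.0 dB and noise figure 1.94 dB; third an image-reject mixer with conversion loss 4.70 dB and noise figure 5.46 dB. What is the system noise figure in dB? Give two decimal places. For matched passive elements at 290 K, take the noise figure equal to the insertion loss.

5.03 dB

Convert to linear (a loss of L dB is a gain of −L dB): F_i = 10^(NF_i/10), G_i = 10^(G_i,dB/10)
  Stage 1: F_1 = 10^(2.75/10) = 1.884, G_1 = 10^(−2.75/10) = 0.5309
  Stage 2: F_2 = 10^(1.94/10) = 1.563, G_2 = 10^(13.0/10) = 19.95
  Stage 3: F_3 = 10^(5.46/10) = 3.516, G_3 = 10^(−4.70/10) = 0.3388
Friis cascade:
  F = 1.884 + (1.563 − 1)/0.5309 + (3.516 − 1)/10.59 = 3.182
NF = 10 log₁₀(3.182) = 5.03 dB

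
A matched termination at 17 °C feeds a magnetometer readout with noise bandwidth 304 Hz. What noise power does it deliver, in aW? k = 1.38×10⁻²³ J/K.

1.22 aW

T = 17 °C + 273.15 = 290.15 K
P_n = kTB = 1.38×10⁻²³ × 290.15 × 3.04×10² = 1.22×10⁻¹⁸ W = 1.22 aW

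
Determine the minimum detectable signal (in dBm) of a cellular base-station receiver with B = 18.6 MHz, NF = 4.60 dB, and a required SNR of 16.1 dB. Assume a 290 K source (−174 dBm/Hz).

Sensitivity = −174 + 10 log₁₀(B) + NF + SNR_min
= −174 + 72.7 + 4.60 + 16.1
= −80.60 dBm → −80.6 dBm

−80.6 dBm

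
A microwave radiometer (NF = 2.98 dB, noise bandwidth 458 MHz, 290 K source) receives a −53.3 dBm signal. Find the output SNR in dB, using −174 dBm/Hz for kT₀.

Noise floor: N = −174 + 10 log₁₀(B) + NF
10 log₁₀(4.58×10⁸) = 86.61 dB
N = −174 + 86.61 + 2.98 = −84.41 dBm
SNR = P_sig − N = −53.3 − (−84.41) = 31.11 dB → 31.1 dB

31.1 dB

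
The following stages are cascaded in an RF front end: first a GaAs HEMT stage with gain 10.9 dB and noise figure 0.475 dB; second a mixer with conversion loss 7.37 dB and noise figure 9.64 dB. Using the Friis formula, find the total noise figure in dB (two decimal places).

2.51 dB

Convert to linear (a loss of L dB is a gain of −L dB): F_i = 10^(NF_i/10), G_i = 10^(G_i,dB/10)
  Stage 1: F_1 = 10^(0.475/10) = 1.116, G_1 = 10^(10.9/10) = 12.30
  Stage 2: F_2 = 10^(9.64/10) = 9.204, G_2 = 10^(−7.37/10) = 0.1832
Friis cascade:
  F = 1.116 + (9.204 − 1)/12.30 = 1.782
NF = 10 log₁₀(1.782) = 2.51 dB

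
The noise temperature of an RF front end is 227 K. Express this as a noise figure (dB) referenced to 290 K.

F = 1 + T_e/T₀ = 1 + 227/290 = 1.78276
NF = 10 log₁₀(1.78276) = 2.51 dB

2.51 dB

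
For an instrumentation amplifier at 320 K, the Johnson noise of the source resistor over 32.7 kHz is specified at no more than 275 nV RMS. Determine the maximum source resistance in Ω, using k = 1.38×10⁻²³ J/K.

Johnson–Nyquist: V_n = √(4kTRB) ⇒ R = V_n² / (4kTB)
4kTB = 4 × 1.38×10⁻²³ × 320 × 3.27×10⁴ = 5.78×10⁻¹⁶
R = (2.75×10⁻⁷)² / 5.78×10⁻¹⁶ = 1.31×10² Ω = 131 Ω

131 Ω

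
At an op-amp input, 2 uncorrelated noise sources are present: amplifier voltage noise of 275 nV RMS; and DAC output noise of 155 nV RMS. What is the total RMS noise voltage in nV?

Uncorrelated sources add in power (mean-square): V_tot = √(ΣV_i²)
V_tot = √[(2.75×10⁻⁷)² + (1.55×10⁻⁷)²] = 3.16×10⁻⁷ V = 316 nV

316 nV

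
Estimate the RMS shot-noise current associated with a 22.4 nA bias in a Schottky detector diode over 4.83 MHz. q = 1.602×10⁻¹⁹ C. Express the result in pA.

186 pA

I_n = √(2qI·B)
2qI·B = 2 × 1.602×10⁻¹⁹ × 2.24×10⁻⁸ × 4.83×10⁶ = 3.47×10⁻²⁰ A²
I_n = √(3.47×10⁻²⁰) = 1.86×10⁻¹⁰ A = 186 pA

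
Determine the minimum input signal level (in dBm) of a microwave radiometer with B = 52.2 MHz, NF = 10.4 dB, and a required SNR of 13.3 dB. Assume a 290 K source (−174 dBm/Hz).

Sensitivity = −174 + 10 log₁₀(B) + NF + SNR_min
= −174 + 77.18 + 10.4 + 13.3
= −73.12 dBm → −73.1 dBm

−73.1 dBm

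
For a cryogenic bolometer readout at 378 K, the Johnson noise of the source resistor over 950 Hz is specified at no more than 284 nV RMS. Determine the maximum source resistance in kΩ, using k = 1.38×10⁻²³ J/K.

Johnson–Nyquist: V_n = √(4kTRB) ⇒ R = V_n² / (4kTB)
4kTB = 4 × 1.38×10⁻²³ × 378 × 9.50×10² = 1.98×10⁻¹⁷
R = (2.84×10⁻⁷)² / 1.98×10⁻¹⁷ = 4.07×10³ Ω = 4.07 kΩ

4.07 kΩ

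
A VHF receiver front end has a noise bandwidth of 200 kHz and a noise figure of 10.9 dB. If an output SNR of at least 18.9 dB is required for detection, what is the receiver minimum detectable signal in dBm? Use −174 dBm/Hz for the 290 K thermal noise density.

Sensitivity = −174 + 10 log₁₀(B) + NF + SNR_min
= −174 + 53.01 + 10.9 + 18.9
= −91.19 dBm → −91.2 dBm

−91.2 dBm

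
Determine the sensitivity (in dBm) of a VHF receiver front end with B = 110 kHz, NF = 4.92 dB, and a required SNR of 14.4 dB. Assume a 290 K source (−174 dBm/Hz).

Sensitivity = −174 + 10 log₁₀(B) + NF + SNR_min
= −174 + 50.41 + 4.92 + 14.4
= −104.27 dBm → −104.3 dBm

−104.3 dBm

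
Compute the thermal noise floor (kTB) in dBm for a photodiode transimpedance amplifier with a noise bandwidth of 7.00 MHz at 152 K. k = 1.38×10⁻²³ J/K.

P_n = kTB = 1.38×10⁻²³ × 152 × 7.00×10⁶ = 1.47×10⁻¹⁴ W
In dBm: 10 log₁₀(1.47×10⁻¹⁴ / 10⁻³) = −108.3 dBm

−108.3 dBm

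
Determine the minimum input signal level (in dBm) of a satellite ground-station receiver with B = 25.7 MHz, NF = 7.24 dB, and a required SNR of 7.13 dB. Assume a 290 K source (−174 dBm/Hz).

Sensitivity = −174 + 10 log₁₀(B) + NF + SNR_min
= −174 + 74.1 + 7.24 + 7.13
= −85.53 dBm → −85.5 dBm

−85.5 dBm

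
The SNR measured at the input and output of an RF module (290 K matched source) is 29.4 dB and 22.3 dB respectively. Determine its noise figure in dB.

7.1 dB

NF (dB) = SNR_in(dB) − SNR_out(dB) when the source is at T₀
NF = 29.4 − 22.3 = 7.1 dB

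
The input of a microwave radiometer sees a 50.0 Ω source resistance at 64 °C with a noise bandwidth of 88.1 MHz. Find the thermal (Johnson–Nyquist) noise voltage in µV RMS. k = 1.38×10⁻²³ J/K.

T = 64 °C + 273.15 = 337.15 K
V_n = √(4kTRB)
4kTRB = 4 × 1.38×10⁻²³ × 337.15 × 5.00×10¹ × 8.81×10⁷ = 8.20×10⁻¹¹ V²
V_n = √(8.20×10⁻¹¹) = 9.05×10⁻⁶ V = 9.05 µV

9.05 µV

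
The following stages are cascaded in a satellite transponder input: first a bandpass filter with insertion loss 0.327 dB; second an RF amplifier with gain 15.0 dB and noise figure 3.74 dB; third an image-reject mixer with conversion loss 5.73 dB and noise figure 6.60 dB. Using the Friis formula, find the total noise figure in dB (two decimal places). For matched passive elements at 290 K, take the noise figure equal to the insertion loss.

Convert to linear (a loss of L dB is a gain of −L dB): F_i = 10^(NF_i/10), G_i = 10^(G_i,dB/10)
  Stage 1: F_1 = 10^(0.327/10) = 1.078, G_1 = 10^(−0.327/10) = 0.9275
  Stage 2: F_2 = 10^(3.74/10) = 2.366, G_2 = 10^(15.0/10) = 31.62
  Stage 3: F_3 = 10^(6.60/10) = 4.571, G_3 = 10^(−5.73/10) = 0.2673
Friis cascade:
  F = 1.078 + (2.366 − 1)/0.9275 + (4.571 − 1)/29.33 = 2.673
NF = 10 log₁₀(2.673) = 4.27 dB

4.27 dB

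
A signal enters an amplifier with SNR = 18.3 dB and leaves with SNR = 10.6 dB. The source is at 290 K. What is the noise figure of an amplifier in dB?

NF (dB) = SNR_in(dB) − SNR_out(dB) when the source is at T₀
NF = 18.3 − 10.6 = 7.7 dB

7.7 dB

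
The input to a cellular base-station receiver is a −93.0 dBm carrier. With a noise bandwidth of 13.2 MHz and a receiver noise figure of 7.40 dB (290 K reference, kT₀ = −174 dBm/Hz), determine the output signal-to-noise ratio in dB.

2.4 dB

Noise floor: N = −174 + 10 log₁₀(B) + NF
10 log₁₀(1.32×10⁷) = 71.21 dB
N = −174 + 71.21 + 7.40 = −95.39 dBm
SNR = P_sig − N = −93.0 − (−95.39) = 2.39 dB → 2.4 dB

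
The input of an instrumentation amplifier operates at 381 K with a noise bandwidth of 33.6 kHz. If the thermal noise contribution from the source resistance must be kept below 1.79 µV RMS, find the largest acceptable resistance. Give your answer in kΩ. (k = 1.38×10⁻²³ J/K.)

Johnson–Nyquist: V_n = √(4kTRB) ⇒ R = V_n² / (4kTB)
4kTB = 4 × 1.38×10⁻²³ × 381 × 3.36×10⁴ = 7.07×10⁻¹⁶
R = (1.79×10⁻⁶)² / 7.07×10⁻¹⁶ = 4.53×10³ Ω = 4.53 kΩ

4.53 kΩ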